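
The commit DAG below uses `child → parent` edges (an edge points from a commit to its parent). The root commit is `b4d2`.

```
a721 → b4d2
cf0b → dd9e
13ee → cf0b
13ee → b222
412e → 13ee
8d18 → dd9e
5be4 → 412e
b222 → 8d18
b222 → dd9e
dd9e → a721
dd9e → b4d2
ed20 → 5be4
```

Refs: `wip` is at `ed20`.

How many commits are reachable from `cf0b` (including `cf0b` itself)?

Walking parent pointers from cf0b: reachable set = {a721, b4d2, cf0b, dd9e}.
That is 4 commits.

4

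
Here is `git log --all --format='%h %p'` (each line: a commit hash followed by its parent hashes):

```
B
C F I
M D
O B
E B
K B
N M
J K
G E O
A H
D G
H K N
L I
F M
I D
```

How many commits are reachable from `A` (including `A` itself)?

10

Walking parent pointers from A: reachable set = {A, B, D, E, G, H, K, M, N, O}.
That is 10 commits.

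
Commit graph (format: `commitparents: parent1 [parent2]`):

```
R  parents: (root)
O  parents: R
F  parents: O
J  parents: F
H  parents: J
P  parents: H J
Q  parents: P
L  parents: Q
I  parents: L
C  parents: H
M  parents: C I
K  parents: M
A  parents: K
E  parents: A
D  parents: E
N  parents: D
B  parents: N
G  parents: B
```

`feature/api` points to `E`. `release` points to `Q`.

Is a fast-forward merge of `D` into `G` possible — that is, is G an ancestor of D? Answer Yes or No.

No

A fast-forward from G to D is possible iff G is an ancestor of D.
Ancestors of D: {A, C, D, E, F, H, I, J, K, L, M, O, P, Q, R}.
G is not among them, so fast-forward is not possible.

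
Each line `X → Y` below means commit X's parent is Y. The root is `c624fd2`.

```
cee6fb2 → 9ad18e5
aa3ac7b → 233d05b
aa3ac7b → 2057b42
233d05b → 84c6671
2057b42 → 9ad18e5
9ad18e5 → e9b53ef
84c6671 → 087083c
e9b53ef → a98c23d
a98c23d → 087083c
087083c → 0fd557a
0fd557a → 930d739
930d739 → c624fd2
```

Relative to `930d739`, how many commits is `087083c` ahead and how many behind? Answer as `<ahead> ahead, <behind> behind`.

Reachable from 087083c: {087083c, 0fd557a, 930d739, c624fd2}.
Reachable from 930d739: {930d739, c624fd2}.
Only in 087083c's history (ahead): {087083c, 0fd557a} — 2.
Only in 930d739's history (behind): {} — 0.

2 ahead, 0 behind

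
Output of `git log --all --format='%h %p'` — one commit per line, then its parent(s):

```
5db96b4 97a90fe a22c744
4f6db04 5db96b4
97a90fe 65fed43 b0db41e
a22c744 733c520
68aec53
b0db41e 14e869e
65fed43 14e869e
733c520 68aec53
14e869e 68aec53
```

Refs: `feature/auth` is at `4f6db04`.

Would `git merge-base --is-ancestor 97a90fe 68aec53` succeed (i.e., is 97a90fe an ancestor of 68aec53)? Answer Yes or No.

Ancestors of 68aec53: {68aec53}.
97a90fe is not in that set, so it is not an ancestor of 68aec53.

No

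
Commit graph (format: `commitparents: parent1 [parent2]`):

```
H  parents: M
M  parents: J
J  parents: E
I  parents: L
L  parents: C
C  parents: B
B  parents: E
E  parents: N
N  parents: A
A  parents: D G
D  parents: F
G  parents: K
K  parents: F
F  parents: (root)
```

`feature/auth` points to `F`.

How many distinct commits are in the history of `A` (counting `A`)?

5

Walking parent pointers from A: reachable set = {A, D, F, G, K}.
That is 5 commits.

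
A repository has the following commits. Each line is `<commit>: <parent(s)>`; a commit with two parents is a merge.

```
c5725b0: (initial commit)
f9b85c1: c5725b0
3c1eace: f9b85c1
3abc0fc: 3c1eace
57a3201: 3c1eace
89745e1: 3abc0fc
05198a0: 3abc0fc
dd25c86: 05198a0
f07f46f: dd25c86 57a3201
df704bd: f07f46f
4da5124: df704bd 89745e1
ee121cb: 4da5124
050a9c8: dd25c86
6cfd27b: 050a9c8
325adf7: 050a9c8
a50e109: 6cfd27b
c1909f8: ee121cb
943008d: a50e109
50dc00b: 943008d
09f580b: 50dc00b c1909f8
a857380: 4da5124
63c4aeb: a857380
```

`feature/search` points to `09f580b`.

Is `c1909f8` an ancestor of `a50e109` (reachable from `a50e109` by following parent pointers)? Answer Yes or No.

Ancestors of a50e109: {050a9c8, 05198a0, 3abc0fc, 3c1eace, 6cfd27b, a50e109, c5725b0, dd25c86, f9b85c1}.
c1909f8 is not in that set, so it is not an ancestor of a50e109.

No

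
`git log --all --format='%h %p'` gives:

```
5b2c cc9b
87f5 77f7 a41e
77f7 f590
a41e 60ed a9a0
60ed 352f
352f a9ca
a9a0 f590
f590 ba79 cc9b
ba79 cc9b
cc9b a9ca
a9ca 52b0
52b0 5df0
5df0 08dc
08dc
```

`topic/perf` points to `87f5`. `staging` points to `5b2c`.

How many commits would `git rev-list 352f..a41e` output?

Reachable from a41e: {08dc, 352f, 52b0, 5df0, 60ed, a41e, a9a0, a9ca, ba79, cc9b, f590}.
Reachable from 352f: {08dc, 352f, 52b0, 5df0, a9ca}.
In a41e's history but not 352f's: {60ed, a41e, a9a0, ba79, cc9b, f590} — 6 commits.

6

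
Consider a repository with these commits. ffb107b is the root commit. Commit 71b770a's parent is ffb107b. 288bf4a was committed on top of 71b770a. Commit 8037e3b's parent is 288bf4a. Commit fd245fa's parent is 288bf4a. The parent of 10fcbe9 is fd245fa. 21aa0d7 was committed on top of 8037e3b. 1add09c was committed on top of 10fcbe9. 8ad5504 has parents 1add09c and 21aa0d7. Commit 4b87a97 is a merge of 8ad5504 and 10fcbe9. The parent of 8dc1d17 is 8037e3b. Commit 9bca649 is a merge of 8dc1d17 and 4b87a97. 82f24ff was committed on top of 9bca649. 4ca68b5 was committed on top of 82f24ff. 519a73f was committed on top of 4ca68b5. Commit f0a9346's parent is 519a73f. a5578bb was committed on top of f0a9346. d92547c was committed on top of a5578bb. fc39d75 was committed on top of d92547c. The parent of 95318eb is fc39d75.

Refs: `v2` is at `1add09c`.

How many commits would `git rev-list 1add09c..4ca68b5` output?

8

Reachable from 4ca68b5: {10fcbe9, 1add09c, 21aa0d7, 288bf4a, 4b87a97, 4ca68b5, 71b770a, 8037e3b, 82f24ff, 8ad5504, 8dc1d17, 9bca649, fd245fa, ffb107b}.
Reachable from 1add09c: {10fcbe9, 1add09c, 288bf4a, 71b770a, fd245fa, ffb107b}.
In 4ca68b5's history but not 1add09c's: {21aa0d7, 4b87a97, 4ca68b5, 8037e3b, 82f24ff, 8ad5504, 8dc1d17, 9bca649} — 8 commits.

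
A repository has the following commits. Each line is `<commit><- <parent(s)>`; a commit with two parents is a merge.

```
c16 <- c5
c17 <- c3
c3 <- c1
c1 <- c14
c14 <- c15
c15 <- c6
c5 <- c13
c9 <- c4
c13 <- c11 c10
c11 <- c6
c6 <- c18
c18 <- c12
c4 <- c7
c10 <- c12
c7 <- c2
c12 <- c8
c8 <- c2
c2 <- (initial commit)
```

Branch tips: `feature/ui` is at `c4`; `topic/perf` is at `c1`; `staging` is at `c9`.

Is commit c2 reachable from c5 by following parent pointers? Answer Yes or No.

Yes

Ancestors of c5 (commits reachable by following parents): {c10, c11, c12, c13, c18, c2, c5, c6, c8}.
c2 is in that set, so it is an ancestor of c5.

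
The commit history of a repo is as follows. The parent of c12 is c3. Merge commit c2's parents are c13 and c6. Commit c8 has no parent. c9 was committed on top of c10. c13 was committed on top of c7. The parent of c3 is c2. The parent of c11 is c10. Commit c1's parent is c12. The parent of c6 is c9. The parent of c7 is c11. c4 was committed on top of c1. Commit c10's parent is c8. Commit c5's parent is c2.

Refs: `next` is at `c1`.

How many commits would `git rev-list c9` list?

3

Walking parent pointers from c9: reachable set = {c10, c8, c9}.
That is 3 commits.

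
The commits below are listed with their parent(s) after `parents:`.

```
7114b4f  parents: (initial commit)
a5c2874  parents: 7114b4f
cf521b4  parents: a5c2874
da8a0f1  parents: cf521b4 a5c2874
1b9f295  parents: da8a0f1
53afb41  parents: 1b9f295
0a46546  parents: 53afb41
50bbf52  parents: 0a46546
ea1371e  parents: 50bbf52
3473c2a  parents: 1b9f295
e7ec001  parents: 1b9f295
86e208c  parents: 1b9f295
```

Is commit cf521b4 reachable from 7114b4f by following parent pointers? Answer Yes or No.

No

Ancestors of 7114b4f: {7114b4f}.
cf521b4 is not in that set, so it is not an ancestor of 7114b4f.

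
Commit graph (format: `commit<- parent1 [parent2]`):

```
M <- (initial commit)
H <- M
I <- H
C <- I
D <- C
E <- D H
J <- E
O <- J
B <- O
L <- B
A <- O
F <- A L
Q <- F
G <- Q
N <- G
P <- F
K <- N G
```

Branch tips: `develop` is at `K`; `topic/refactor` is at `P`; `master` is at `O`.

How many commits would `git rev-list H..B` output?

Reachable from B: {B, C, D, E, H, I, J, M, O}.
Reachable from H: {H, M}.
In B's history but not H's: {B, C, D, E, I, J, O} — 7 commits.

7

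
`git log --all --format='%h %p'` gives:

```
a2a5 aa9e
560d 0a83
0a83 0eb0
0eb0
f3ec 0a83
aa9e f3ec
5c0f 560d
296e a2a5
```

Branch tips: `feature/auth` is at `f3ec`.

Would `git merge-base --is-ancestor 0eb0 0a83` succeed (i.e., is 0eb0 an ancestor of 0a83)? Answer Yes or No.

Yes

Ancestors of 0a83 (commits reachable by following parents): {0a83, 0eb0}.
0eb0 is in that set, so it is an ancestor of 0a83.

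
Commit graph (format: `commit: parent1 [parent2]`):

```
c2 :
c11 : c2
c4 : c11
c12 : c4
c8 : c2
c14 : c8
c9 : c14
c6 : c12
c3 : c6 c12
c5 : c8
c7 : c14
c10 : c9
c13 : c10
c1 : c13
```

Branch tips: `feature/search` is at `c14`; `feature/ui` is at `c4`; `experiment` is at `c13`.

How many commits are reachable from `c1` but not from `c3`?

6

Reachable from c1: {c1, c10, c13, c14, c2, c8, c9}.
Reachable from c3: {c11, c12, c2, c3, c4, c6}.
In c1's history but not c3's: {c1, c10, c13, c14, c8, c9} — 6 commits.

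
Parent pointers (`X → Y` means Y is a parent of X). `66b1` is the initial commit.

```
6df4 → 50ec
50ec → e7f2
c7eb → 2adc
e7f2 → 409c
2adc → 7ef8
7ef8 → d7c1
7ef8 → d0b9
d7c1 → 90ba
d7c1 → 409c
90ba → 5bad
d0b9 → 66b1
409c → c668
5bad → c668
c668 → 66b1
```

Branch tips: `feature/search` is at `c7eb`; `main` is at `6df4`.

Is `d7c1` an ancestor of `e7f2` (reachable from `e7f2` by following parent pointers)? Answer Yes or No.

No

Ancestors of e7f2: {409c, 66b1, c668, e7f2}.
d7c1 is not in that set, so it is not an ancestor of e7f2.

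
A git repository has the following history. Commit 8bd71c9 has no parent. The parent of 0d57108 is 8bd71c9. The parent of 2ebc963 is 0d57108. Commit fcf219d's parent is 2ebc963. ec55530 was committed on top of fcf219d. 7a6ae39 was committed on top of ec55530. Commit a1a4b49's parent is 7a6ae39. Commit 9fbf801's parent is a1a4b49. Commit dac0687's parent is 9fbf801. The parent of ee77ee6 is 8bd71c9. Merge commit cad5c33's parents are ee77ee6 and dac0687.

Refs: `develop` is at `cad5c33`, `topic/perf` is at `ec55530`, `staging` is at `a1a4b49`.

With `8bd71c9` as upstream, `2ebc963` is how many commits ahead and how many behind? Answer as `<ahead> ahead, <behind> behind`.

Reachable from 2ebc963: {0d57108, 2ebc963, 8bd71c9}.
Reachable from 8bd71c9: {8bd71c9}.
Only in 2ebc963's history (ahead): {0d57108, 2ebc963} — 2.
Only in 8bd71c9's history (behind): {} — 0.

2 ahead, 0 behind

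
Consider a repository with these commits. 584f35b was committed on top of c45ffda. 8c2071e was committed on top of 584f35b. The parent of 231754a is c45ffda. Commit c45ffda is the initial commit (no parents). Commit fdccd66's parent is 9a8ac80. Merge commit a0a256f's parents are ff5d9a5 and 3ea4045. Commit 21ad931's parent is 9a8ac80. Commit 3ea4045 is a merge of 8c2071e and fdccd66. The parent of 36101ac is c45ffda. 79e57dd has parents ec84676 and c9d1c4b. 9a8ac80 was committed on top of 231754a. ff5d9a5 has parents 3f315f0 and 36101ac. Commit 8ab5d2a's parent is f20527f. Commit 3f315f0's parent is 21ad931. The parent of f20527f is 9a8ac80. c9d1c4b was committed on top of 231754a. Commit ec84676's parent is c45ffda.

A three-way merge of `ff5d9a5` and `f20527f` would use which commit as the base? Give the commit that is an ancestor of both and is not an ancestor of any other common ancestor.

9a8ac80

Ancestors of ff5d9a5: {21ad931, 231754a, 36101ac, 3f315f0, 9a8ac80, c45ffda, ff5d9a5}.
Ancestors of f20527f: {231754a, 9a8ac80, c45ffda, f20527f}.
Common ancestors: {231754a, 9a8ac80, c45ffda}.
Among these, 9a8ac80 is not an ancestor of any other common ancestor — it is the merge base.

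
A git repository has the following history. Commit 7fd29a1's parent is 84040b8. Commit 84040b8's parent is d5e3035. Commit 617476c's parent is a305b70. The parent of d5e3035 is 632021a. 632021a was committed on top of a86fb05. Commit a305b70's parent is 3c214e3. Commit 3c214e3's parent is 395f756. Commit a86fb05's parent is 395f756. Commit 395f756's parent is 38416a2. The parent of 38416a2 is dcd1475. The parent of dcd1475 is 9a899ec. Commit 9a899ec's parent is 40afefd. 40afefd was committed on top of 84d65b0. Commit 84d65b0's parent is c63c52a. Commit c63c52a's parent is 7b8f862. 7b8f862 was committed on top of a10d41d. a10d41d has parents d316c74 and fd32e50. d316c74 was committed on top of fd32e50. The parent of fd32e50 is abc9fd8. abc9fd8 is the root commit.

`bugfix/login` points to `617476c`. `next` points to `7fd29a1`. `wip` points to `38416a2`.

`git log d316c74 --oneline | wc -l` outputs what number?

Walking parent pointers from d316c74: reachable set = {abc9fd8, d316c74, fd32e50}.
That is 3 commits.

3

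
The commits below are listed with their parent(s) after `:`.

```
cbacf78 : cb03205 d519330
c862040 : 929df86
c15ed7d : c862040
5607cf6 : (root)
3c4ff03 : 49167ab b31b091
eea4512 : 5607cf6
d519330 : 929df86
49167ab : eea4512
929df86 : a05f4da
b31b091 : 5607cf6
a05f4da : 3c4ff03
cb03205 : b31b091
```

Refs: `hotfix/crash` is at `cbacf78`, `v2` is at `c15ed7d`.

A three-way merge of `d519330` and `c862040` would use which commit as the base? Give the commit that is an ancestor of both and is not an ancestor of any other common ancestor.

Ancestors of d519330: {3c4ff03, 49167ab, 5607cf6, 929df86, a05f4da, b31b091, d519330, eea4512}.
Ancestors of c862040: {3c4ff03, 49167ab, 5607cf6, 929df86, a05f4da, b31b091, c862040, eea4512}.
Common ancestors: {3c4ff03, 49167ab, 5607cf6, 929df86, a05f4da, b31b091, eea4512}.
Among these, 929df86 is not an ancestor of any other common ancestor — it is the merge base.

929df86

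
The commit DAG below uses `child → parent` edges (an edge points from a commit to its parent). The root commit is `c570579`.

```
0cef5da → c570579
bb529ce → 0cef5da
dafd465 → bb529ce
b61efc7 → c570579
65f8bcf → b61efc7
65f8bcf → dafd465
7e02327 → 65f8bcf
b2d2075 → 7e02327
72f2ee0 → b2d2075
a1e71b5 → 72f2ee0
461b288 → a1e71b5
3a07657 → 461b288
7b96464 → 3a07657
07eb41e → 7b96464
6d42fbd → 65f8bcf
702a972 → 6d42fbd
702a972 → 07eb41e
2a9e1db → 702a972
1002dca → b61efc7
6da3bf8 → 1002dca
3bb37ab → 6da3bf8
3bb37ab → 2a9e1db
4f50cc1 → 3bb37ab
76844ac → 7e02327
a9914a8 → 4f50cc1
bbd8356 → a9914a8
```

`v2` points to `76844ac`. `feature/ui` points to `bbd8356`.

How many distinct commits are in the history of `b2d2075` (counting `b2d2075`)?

Walking parent pointers from b2d2075: reachable set = {0cef5da, 65f8bcf, 7e02327, b2d2075, b61efc7, bb529ce, c570579, dafd465}.
That is 8 commits.

8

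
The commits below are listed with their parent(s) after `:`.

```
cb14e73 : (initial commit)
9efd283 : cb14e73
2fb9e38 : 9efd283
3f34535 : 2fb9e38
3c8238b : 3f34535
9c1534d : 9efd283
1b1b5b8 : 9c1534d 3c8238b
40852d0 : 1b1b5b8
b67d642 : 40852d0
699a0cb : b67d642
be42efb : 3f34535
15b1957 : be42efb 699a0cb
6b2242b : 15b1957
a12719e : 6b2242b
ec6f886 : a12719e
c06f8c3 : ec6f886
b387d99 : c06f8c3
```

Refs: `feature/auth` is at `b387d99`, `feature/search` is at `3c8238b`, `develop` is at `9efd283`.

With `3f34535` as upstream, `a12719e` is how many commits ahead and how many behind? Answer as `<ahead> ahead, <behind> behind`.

Reachable from a12719e: {15b1957, 1b1b5b8, 2fb9e38, 3c8238b, 3f34535, 40852d0, 699a0cb, 6b2242b, 9c1534d, 9efd283, a12719e, b67d642, be42efb, cb14e73}.
Reachable from 3f34535: {2fb9e38, 3f34535, 9efd283, cb14e73}.
Only in a12719e's history (ahead): {15b1957, 1b1b5b8, 3c8238b, 40852d0, 699a0cb, 6b2242b, 9c1534d, a12719e, b67d642, be42efb} — 10.
Only in 3f34535's history (behind): {} — 0.

10 ahead, 0 behind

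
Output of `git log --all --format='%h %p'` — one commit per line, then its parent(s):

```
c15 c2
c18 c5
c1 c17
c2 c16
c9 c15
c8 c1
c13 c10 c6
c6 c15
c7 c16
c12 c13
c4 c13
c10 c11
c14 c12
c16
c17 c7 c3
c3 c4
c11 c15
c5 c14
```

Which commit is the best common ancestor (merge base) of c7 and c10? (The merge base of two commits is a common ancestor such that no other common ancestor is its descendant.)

Ancestors of c7: {c16, c7}.
Ancestors of c10: {c10, c11, c15, c16, c2}.
Common ancestors: {c16}.
The only common ancestor is c16, so it is the merge base.

c16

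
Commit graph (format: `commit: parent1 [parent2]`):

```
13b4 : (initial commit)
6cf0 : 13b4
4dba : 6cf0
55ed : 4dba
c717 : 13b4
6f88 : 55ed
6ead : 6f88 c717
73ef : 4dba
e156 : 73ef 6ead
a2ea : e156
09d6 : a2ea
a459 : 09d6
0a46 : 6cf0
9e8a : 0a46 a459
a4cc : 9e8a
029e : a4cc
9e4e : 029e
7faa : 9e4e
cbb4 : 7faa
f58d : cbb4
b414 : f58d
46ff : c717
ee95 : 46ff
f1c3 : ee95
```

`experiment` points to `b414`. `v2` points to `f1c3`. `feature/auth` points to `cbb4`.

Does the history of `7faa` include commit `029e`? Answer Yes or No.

Ancestors of 7faa (commits reachable by following parents): {029e, 09d6, 0a46, 13b4, 4dba, 55ed, 6cf0, 6ead, 6f88, 73ef, 7faa, 9e4e, 9e8a, a2ea, a459, a4cc, c717, e156}.
029e is in that set, so it is an ancestor of 7faa.

Yes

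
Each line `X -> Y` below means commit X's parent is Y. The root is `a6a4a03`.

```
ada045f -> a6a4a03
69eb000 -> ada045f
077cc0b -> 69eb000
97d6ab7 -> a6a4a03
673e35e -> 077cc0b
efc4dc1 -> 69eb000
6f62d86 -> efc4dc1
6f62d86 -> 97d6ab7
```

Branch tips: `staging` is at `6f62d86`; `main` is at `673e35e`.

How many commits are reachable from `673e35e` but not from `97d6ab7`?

Reachable from 673e35e: {077cc0b, 673e35e, 69eb000, a6a4a03, ada045f}.
Reachable from 97d6ab7: {97d6ab7, a6a4a03}.
In 673e35e's history but not 97d6ab7's: {077cc0b, 673e35e, 69eb000, ada045f} — 4 commits.

4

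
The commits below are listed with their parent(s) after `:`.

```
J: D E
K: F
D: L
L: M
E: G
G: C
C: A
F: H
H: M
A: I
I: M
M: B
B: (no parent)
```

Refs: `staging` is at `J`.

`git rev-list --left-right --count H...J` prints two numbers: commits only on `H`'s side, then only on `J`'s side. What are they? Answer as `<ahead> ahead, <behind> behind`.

1 ahead, 8 behind

Reachable from H: {B, H, M}.
Reachable from J: {A, B, C, D, E, G, I, J, L, M}.
Only in H's history (ahead): {H} — 1.
Only in J's history (behind): {A, C, D, E, G, I, J, L} — 8.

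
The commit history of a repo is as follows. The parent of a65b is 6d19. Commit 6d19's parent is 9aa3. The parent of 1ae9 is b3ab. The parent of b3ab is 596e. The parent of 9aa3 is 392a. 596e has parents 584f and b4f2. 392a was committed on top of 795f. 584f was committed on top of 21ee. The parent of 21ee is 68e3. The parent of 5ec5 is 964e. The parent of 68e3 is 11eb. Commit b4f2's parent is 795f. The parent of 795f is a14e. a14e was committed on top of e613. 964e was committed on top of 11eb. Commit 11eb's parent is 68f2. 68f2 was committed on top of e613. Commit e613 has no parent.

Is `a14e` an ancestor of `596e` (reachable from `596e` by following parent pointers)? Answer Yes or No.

Yes

Ancestors of 596e (commits reachable by following parents): {11eb, 21ee, 584f, 596e, 68e3, 68f2, 795f, a14e, b4f2, e613}.
a14e is in that set, so it is an ancestor of 596e.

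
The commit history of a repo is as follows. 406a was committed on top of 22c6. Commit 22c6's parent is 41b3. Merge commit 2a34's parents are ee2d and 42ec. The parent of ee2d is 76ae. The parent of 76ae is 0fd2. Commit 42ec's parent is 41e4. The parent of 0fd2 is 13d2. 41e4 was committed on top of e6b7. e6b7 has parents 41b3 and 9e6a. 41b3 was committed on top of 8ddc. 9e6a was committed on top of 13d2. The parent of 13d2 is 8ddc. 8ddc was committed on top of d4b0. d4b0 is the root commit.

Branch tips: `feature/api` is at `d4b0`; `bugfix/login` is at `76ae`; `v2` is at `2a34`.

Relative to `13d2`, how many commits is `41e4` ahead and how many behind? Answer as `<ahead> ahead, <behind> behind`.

4 ahead, 0 behind

Reachable from 41e4: {13d2, 41b3, 41e4, 8ddc, 9e6a, d4b0, e6b7}.
Reachable from 13d2: {13d2, 8ddc, d4b0}.
Only in 41e4's history (ahead): {41b3, 41e4, 9e6a, e6b7} — 4.
Only in 13d2's history (behind): {} — 0.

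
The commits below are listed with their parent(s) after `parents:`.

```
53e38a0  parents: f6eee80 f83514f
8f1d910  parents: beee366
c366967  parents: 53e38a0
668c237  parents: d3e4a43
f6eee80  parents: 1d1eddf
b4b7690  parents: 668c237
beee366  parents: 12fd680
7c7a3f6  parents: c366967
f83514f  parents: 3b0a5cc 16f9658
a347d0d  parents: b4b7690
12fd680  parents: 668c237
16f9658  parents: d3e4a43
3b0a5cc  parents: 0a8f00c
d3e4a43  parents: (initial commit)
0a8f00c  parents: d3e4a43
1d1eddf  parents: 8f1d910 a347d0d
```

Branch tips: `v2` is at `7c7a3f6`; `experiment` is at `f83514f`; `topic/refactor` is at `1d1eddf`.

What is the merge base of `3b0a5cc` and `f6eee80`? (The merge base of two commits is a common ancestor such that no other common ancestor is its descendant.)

Ancestors of 3b0a5cc: {0a8f00c, 3b0a5cc, d3e4a43}.
Ancestors of f6eee80: {12fd680, 1d1eddf, 668c237, 8f1d910, a347d0d, b4b7690, beee366, d3e4a43, f6eee80}.
Common ancestors: {d3e4a43}.
The only common ancestor is d3e4a43, so it is the merge base.

d3e4a43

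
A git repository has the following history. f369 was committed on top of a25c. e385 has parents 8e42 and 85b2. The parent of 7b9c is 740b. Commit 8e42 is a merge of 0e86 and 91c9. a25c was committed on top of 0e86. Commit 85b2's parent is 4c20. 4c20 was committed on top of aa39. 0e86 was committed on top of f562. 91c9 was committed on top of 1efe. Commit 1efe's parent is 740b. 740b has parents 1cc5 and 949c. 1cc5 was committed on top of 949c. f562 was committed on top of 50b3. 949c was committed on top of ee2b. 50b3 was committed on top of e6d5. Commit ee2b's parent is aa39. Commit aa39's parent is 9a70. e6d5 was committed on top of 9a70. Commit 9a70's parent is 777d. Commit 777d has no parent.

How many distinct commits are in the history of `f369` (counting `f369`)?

Walking parent pointers from f369: reachable set = {0e86, 50b3, 777d, 9a70, a25c, e6d5, f369, f562}.
That is 8 commits.

8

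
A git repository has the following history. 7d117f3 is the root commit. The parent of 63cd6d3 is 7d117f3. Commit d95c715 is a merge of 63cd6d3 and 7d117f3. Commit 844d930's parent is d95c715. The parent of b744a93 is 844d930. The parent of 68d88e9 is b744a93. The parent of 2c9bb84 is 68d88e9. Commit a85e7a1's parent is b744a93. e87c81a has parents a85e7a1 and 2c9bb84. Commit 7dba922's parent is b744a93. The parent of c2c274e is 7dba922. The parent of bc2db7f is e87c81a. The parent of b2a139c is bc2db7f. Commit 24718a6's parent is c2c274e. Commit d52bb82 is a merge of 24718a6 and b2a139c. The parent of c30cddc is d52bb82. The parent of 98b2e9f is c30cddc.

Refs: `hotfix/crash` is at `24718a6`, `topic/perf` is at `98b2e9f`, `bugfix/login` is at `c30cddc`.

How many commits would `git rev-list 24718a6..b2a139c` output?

Reachable from b2a139c: {2c9bb84, 63cd6d3, 68d88e9, 7d117f3, 844d930, a85e7a1, b2a139c, b744a93, bc2db7f, d95c715, e87c81a}.
Reachable from 24718a6: {24718a6, 63cd6d3, 7d117f3, 7dba922, 844d930, b744a93, c2c274e, d95c715}.
In b2a139c's history but not 24718a6's: {2c9bb84, 68d88e9, a85e7a1, b2a139c, bc2db7f, e87c81a} — 6 commits.

6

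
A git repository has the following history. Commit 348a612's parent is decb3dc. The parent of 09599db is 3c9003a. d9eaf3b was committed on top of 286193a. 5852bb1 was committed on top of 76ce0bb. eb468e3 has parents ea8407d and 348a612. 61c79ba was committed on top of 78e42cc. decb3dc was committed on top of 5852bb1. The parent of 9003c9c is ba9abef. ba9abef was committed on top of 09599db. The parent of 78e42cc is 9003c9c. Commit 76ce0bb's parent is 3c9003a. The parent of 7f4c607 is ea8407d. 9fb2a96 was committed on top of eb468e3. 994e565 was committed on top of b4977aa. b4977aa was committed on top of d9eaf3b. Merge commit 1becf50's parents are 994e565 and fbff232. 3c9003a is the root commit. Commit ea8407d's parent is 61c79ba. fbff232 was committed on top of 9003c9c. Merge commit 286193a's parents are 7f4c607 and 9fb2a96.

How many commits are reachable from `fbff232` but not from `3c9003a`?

Reachable from fbff232: {09599db, 3c9003a, 9003c9c, ba9abef, fbff232}.
Reachable from 3c9003a: {3c9003a}.
In fbff232's history but not 3c9003a's: {09599db, 9003c9c, ba9abef, fbff232} — 4 commits.

4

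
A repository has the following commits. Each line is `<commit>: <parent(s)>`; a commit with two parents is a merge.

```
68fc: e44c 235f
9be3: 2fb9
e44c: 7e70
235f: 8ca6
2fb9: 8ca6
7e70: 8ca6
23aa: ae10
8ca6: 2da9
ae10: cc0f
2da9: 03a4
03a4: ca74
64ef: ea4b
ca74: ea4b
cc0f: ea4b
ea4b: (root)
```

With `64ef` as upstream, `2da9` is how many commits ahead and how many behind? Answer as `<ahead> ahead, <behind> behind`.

3 ahead, 1 behind

Reachable from 2da9: {03a4, 2da9, ca74, ea4b}.
Reachable from 64ef: {64ef, ea4b}.
Only in 2da9's history (ahead): {03a4, 2da9, ca74} — 3.
Only in 64ef's history (behind): {64ef} — 1.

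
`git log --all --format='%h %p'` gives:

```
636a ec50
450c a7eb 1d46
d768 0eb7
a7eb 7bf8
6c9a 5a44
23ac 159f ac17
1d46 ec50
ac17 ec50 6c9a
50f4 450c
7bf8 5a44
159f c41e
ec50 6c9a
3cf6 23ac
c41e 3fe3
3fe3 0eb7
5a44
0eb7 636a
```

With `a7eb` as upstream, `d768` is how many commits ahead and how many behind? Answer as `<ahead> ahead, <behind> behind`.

Reachable from d768: {0eb7, 5a44, 636a, 6c9a, d768, ec50}.
Reachable from a7eb: {5a44, 7bf8, a7eb}.
Only in d768's history (ahead): {0eb7, 636a, 6c9a, d768, ec50} — 5.
Only in a7eb's history (behind): {7bf8, a7eb} — 2.

5 ahead, 2 behind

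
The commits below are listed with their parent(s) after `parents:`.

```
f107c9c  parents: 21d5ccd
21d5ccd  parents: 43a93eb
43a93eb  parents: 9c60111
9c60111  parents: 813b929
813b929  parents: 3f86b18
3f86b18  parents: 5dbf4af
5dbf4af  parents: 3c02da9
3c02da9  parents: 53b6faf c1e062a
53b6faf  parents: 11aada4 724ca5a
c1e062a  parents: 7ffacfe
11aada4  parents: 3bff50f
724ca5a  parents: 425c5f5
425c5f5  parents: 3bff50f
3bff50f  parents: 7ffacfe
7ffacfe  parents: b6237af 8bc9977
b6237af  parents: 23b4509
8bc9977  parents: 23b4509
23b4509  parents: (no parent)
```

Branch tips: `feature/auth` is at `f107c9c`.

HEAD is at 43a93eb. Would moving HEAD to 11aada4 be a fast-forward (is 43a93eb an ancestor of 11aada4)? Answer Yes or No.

A fast-forward from 43a93eb to 11aada4 is possible iff 43a93eb is an ancestor of 11aada4.
Ancestors of 11aada4: {11aada4, 23b4509, 3bff50f, 7ffacfe, 8bc9977, b6237af}.
43a93eb is not among them, so fast-forward is not possible.

No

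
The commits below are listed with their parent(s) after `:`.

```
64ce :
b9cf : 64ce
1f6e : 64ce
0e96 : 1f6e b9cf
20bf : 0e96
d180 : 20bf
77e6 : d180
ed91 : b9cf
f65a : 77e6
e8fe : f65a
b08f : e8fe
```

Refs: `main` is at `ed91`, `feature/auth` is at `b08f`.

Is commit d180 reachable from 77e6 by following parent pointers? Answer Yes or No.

Yes

Ancestors of 77e6 (commits reachable by following parents): {0e96, 1f6e, 20bf, 64ce, 77e6, b9cf, d180}.
d180 is in that set, so it is an ancestor of 77e6.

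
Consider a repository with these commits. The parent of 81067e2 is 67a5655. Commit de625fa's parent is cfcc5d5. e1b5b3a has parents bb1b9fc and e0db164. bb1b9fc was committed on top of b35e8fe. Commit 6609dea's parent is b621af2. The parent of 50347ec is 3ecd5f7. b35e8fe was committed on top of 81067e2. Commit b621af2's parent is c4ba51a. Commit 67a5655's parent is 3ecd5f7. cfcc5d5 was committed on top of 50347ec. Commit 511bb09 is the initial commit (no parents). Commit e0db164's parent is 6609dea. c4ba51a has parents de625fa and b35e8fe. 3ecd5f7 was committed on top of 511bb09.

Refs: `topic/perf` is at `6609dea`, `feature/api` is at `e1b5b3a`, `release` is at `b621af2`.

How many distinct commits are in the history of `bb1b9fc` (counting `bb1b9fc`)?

6

Walking parent pointers from bb1b9fc: reachable set = {3ecd5f7, 511bb09, 67a5655, 81067e2, b35e8fe, bb1b9fc}.
That is 6 commits.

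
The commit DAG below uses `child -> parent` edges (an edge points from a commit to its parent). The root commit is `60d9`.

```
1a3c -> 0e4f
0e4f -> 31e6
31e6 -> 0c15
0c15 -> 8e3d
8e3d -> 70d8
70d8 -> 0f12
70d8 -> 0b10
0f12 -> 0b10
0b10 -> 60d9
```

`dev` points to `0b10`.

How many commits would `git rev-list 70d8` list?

Walking parent pointers from 70d8: reachable set = {0b10, 0f12, 60d9, 70d8}.
That is 4 commits.

4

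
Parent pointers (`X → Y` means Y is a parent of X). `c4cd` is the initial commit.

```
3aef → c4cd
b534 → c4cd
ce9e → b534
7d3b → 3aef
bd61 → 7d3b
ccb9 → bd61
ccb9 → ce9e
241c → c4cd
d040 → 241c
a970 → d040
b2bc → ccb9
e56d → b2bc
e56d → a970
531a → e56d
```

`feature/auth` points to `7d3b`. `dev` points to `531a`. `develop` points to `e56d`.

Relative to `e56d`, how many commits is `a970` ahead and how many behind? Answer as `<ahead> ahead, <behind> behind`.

0 ahead, 8 behind

Reachable from a970: {241c, a970, c4cd, d040}.
Reachable from e56d: {241c, 3aef, 7d3b, a970, b2bc, b534, bd61, c4cd, ccb9, ce9e, d040, e56d}.
Only in a970's history (ahead): {} — 0.
Only in e56d's history (behind): {3aef, 7d3b, b2bc, b534, bd61, ccb9, ce9e, e56d} — 8.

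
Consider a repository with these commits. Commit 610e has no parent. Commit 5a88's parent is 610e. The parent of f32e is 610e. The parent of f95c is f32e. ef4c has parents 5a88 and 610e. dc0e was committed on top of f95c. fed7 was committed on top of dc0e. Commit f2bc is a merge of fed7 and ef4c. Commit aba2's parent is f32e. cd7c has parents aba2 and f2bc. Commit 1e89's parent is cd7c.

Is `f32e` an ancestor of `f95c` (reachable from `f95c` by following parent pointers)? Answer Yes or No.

Ancestors of f95c (commits reachable by following parents): {610e, f32e, f95c}.
f32e is in that set, so it is an ancestor of f95c.

Yes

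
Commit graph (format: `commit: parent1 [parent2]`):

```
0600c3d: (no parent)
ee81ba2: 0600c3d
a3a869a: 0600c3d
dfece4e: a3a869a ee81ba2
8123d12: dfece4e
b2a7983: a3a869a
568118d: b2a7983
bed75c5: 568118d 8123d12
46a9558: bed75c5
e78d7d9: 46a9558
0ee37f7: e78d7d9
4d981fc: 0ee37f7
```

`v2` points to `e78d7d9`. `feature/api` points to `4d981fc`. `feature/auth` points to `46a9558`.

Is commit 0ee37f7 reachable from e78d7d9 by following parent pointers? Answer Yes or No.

No

Ancestors of e78d7d9: {0600c3d, 46a9558, 568118d, 8123d12, a3a869a, b2a7983, bed75c5, dfece4e, e78d7d9, ee81ba2}.
0ee37f7 is not in that set, so it is not an ancestor of e78d7d9.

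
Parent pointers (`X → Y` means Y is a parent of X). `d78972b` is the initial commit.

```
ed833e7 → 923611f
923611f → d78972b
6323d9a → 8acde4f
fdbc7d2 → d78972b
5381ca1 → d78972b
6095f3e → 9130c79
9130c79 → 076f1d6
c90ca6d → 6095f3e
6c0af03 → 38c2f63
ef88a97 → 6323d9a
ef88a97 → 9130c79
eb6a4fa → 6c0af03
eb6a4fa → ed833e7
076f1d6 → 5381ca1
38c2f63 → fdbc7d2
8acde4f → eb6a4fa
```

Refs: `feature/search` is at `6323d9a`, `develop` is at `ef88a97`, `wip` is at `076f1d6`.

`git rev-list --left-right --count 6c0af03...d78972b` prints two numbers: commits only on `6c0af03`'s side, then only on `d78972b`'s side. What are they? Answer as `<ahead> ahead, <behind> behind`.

3 ahead, 0 behind

Reachable from 6c0af03: {38c2f63, 6c0af03, d78972b, fdbc7d2}.
Reachable from d78972b: {d78972b}.
Only in 6c0af03's history (ahead): {38c2f63, 6c0af03, fdbc7d2} — 3.
Only in d78972b's history (behind): {} — 0.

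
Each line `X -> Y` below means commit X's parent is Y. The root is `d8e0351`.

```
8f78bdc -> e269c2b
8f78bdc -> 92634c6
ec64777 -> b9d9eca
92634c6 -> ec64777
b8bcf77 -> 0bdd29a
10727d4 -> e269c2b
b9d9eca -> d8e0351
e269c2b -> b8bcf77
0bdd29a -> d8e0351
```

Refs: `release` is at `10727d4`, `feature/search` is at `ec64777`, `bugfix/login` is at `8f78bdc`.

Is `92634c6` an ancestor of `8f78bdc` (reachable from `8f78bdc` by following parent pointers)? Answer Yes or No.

Ancestors of 8f78bdc (commits reachable by following parents): {0bdd29a, 8f78bdc, 92634c6, b8bcf77, b9d9eca, d8e0351, e269c2b, ec64777}.
92634c6 is in that set, so it is an ancestor of 8f78bdc.

Yes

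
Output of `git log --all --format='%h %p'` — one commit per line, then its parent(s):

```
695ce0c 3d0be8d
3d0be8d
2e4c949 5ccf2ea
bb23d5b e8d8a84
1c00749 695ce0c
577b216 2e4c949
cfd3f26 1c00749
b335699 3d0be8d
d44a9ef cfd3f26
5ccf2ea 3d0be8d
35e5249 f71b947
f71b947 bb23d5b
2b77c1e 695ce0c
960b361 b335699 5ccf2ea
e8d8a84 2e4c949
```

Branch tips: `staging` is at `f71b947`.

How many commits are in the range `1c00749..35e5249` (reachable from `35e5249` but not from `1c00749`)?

Reachable from 35e5249: {2e4c949, 35e5249, 3d0be8d, 5ccf2ea, bb23d5b, e8d8a84, f71b947}.
Reachable from 1c00749: {1c00749, 3d0be8d, 695ce0c}.
In 35e5249's history but not 1c00749's: {2e4c949, 35e5249, 5ccf2ea, bb23d5b, e8d8a84, f71b947} — 6 commits.

6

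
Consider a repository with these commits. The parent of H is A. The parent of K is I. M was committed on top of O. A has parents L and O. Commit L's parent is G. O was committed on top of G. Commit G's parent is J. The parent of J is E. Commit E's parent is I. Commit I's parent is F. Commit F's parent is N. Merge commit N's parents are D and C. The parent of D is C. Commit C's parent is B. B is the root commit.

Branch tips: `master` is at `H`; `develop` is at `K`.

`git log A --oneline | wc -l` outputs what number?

Walking parent pointers from A: reachable set = {A, B, C, D, E, F, G, I, J, L, N, O}.
That is 12 commits.

12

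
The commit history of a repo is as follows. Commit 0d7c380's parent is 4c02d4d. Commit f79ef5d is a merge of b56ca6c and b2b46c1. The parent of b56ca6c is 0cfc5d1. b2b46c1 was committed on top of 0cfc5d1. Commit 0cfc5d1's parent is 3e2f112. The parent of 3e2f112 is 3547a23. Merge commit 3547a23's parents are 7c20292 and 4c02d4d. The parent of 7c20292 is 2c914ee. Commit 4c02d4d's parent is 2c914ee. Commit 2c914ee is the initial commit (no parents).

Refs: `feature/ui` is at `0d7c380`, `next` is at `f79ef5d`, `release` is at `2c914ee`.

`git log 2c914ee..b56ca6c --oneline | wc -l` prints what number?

6

Reachable from b56ca6c: {0cfc5d1, 2c914ee, 3547a23, 3e2f112, 4c02d4d, 7c20292, b56ca6c}.
Reachable from 2c914ee: {2c914ee}.
In b56ca6c's history but not 2c914ee's: {0cfc5d1, 3547a23, 3e2f112, 4c02d4d, 7c20292, b56ca6c} — 6 commits.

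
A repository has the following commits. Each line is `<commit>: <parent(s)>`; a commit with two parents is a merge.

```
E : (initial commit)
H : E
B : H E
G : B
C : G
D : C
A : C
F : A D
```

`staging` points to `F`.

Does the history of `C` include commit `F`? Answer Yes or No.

Ancestors of C: {B, C, E, G, H}.
F is not in that set, so it is not an ancestor of C.

No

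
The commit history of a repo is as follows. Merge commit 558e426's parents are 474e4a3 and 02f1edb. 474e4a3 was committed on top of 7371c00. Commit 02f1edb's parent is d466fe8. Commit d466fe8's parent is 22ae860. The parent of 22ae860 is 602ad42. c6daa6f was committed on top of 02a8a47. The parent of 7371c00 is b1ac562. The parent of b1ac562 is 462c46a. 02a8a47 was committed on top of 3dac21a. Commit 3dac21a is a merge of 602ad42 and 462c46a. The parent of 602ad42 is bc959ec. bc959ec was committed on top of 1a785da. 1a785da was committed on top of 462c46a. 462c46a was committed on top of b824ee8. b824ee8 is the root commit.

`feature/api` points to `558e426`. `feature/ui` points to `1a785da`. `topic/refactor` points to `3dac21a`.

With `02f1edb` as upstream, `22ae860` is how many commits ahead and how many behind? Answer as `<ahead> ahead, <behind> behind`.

Reachable from 22ae860: {1a785da, 22ae860, 462c46a, 602ad42, b824ee8, bc959ec}.
Reachable from 02f1edb: {02f1edb, 1a785da, 22ae860, 462c46a, 602ad42, b824ee8, bc959ec, d466fe8}.
Only in 22ae860's history (ahead): {} — 0.
Only in 02f1edb's history (behind): {02f1edb, d466fe8} — 2.

0 ahead, 2 behind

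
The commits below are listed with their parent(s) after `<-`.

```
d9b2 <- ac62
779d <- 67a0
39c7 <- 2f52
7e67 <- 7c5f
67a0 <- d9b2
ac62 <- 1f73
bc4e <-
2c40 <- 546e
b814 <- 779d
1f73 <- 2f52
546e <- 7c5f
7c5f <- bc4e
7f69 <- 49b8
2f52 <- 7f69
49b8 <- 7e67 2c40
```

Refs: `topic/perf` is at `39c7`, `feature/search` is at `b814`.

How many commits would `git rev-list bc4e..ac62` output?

Reachable from ac62: {1f73, 2c40, 2f52, 49b8, 546e, 7c5f, 7e67, 7f69, ac62, bc4e}.
Reachable from bc4e: {bc4e}.
In ac62's history but not bc4e's: {1f73, 2c40, 2f52, 49b8, 546e, 7c5f, 7e67, 7f69, ac62} — 9 commits.

9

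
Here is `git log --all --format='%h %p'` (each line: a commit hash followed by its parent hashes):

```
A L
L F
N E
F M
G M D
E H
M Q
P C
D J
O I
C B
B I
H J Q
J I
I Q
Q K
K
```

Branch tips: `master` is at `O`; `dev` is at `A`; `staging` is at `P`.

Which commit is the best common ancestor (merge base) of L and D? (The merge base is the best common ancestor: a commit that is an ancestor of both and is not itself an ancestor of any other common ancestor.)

Q

Ancestors of L: {F, K, L, M, Q}.
Ancestors of D: {D, I, J, K, Q}.
Common ancestors: {K, Q}.
Among these, Q is not an ancestor of any other common ancestor — it is the merge base.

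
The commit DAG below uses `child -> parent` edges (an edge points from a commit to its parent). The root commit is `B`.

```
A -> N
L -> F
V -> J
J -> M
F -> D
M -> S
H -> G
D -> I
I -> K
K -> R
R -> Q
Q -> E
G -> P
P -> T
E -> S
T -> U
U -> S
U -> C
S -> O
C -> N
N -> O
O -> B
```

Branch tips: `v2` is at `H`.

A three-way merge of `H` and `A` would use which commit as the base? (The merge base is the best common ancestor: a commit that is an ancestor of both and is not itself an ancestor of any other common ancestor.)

Ancestors of H: {B, C, G, H, N, O, P, S, T, U}.
Ancestors of A: {A, B, N, O}.
Common ancestors: {B, N, O}.
Among these, N is not an ancestor of any other common ancestor — it is the merge base.

N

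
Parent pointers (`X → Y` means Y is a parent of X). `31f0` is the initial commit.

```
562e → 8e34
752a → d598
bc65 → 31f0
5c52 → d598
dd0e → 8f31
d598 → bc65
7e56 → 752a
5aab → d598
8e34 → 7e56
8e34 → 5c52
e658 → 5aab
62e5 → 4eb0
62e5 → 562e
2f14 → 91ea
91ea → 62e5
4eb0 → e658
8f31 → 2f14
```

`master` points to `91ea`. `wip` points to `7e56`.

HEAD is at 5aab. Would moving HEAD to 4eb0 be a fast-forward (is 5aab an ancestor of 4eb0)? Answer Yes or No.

A fast-forward from 5aab to 4eb0 is possible iff 5aab is an ancestor of 4eb0.
Ancestors of 4eb0: {31f0, 4eb0, 5aab, bc65, d598, e658}.
5aab is among them, so fast-forward is possible.

Yes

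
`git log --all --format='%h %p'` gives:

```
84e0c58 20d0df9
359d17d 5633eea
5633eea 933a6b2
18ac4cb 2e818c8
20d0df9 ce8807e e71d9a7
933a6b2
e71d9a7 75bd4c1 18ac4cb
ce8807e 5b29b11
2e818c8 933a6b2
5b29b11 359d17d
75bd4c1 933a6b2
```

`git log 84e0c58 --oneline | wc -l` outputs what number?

11

Walking parent pointers from 84e0c58: reachable set = {18ac4cb, 20d0df9, 2e818c8, 359d17d, 5633eea, 5b29b11, 75bd4c1, 84e0c58, 933a6b2, ce8807e, e71d9a7}.
That is 11 commits.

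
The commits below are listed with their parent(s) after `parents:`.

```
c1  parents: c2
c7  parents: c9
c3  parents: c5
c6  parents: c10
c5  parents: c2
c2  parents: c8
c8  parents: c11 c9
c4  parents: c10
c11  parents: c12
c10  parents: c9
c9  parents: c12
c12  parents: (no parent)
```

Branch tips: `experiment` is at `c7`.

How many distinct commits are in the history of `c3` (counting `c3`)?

7

Walking parent pointers from c3: reachable set = {c11, c12, c2, c3, c5, c8, c9}.
That is 7 commits.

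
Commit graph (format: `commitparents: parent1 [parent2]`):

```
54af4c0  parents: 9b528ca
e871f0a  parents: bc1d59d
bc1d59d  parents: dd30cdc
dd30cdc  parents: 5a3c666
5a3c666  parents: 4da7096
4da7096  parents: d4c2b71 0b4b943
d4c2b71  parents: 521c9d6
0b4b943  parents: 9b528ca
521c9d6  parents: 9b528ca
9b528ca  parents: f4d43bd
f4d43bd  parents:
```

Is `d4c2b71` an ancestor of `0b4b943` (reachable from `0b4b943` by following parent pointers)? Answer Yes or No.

No

Ancestors of 0b4b943: {0b4b943, 9b528ca, f4d43bd}.
d4c2b71 is not in that set, so it is not an ancestor of 0b4b943.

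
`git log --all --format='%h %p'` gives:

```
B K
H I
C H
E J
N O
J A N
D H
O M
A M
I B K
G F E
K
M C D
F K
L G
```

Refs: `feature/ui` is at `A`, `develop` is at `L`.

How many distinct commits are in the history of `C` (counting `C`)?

Walking parent pointers from C: reachable set = {B, C, H, I, K}.
That is 5 commits.

5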